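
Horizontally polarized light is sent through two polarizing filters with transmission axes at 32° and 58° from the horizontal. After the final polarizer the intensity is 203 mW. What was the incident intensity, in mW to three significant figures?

I₀ ≈ 349 mW

By Malus's law, I₁ = I₀ cos²(32° − 0°) = I₀ cos²(32°) = 0.7192 I₀.
I₂ = I₁ cos²(58° − 32°) = 0.7192 I₀ · cos²(26°) = 0.581 I₀.
So 203 mW = 0.581 I₀, giving I₀ = 203/0.581 = 349.4 mW.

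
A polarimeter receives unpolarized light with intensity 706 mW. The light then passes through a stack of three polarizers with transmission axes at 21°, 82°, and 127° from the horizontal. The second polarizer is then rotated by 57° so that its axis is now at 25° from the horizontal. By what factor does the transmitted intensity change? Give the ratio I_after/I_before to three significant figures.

Before rotation:
Unpolarized light through the first polarizer → I₁ = ½ I₀, now polarized at 21°.
I₂ = I₁ cos²(82° − 21°) = 0.5 I₀ · cos²(61°) = 0.1175 I₀.
I₃ = I₂ cos²(127° − 82°) = 0.1175 I₀ · cos²(45°) = 0.05876 I₀.
After rotation:
Unpolarized light through the first polarizer → I₁ = ½ I₀, now polarized at 21°.
I₂ = I₁ cos²(25° − 21°) = 0.5 I₀ · cos²(4°) = 0.4976 I₀.
Angle between axes 2 and 3: 78°. I₃ = 0.4976 I₀ · cos²(78°) = 0.02151 I₀.
Ratio = 0.02151 / 0.05876 = 0.366.

I_new/I_old ≈ 0.366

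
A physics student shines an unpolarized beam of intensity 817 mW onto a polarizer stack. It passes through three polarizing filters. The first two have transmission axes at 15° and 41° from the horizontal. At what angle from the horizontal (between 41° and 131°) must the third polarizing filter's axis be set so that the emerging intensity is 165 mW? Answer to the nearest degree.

Unpolarized light through the first polarizer → I₁ = ½ I₀, now polarized at 15°.
I₂ = I₁ cos²(41° − 15°) = 0.5 I₀ · cos²(26°) = 0.4039 I₀.
Target fraction: 165 / 817 mW = 0.202 of I₀.
Need I₃/I₀ = 0.202, so cos²(θ − 41°) = 0.202 / 0.4039 = 0.5.
θ − 41° = arccos(√0.5) = 45.0°, giving θ ≈ 41 + 45.0 = 86.0°.

θ ≈ 86°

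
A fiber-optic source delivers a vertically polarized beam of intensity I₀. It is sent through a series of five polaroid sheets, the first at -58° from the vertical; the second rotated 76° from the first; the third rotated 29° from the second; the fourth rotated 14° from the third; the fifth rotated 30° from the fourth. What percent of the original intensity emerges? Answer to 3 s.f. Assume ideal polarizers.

≈ 0.888%

I₁ = I₀ cos²(-58° − 0°) = I₀ cos²(58°) = 0.2808 I₀.
I₂ = I₁ cos²(76°) = 0.2808 · 0.05853 I₀ = 0.01644 I₀.
I₃ = I₂ cos²(29°) = 0.01644 · 0.765 I₀ = 0.01257 I₀.
I₄ = I₃ cos²(14°) = 0.01257 · 0.9415 I₀ = 0.01184 I₀.
I₅ = I₄ cos²(30°) = 0.01184 · 0.75 I₀ = 0.008877 I₀.
That is 0.8877% of the incident intensity.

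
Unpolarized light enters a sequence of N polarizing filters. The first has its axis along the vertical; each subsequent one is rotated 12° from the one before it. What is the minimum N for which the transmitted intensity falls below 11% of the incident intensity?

N = 36

First polarizer halves the unpolarized light: factor 1/2.
Each further stage multiplies by cos²(12°) = 0.9568.
After N polarizers: T = 0.5·0.9568^(N−1). Require T < 0.11 ⇒ N−1 > ln(0.11/0.5)/ln(0.9568) = 34.26, so N−1 ≥ 35 and N = 36.
Check: N=36 gives T = 0.1065 < 0.11; N=35 gives T = 0.1113.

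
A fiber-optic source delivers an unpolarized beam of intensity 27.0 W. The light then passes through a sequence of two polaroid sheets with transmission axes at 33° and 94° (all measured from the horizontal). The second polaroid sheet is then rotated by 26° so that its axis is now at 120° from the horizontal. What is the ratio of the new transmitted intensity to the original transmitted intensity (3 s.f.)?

Before rotation:
Unpolarized light through the first polarizer → I₁ = ½ I₀, now polarized at 33°.
I₂ = I₁ cos²(94° − 33°) = 0.5 I₀ · cos²(61°) = 0.1175 I₀.
After rotation:
Unpolarized light through the first polarizer → I₁ = ½ I₀, now polarized at 33°.
I₂ = I₁ cos²(120° − 33°) = 0.5 I₀ · cos²(87°) = 0.00137 I₀.
Ratio = 0.00137 / 0.1175 = 0.01165.

I_new/I_old ≈ 0.0117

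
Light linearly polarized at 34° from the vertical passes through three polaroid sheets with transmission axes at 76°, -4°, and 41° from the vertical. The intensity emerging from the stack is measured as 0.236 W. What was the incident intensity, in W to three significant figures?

I₀ ≈ 28.3 W

By Malus's law, I₁ = I₀ cos²(76° − 34°) = I₀ cos²(42°) = 0.5523 I₀.
I₂ = I₁ cos²(-4° − 76°) = 0.5523 I₀ · cos²(80°) = 0.01665 I₀.
I₃ = I₂ cos²(41° + 4°) = 0.01665 I₀ · cos²(45°) = 0.008326 I₀.
So 0.236 W = 0.008326 I₀, giving I₀ = 0.236/0.008326 = 28.34 W.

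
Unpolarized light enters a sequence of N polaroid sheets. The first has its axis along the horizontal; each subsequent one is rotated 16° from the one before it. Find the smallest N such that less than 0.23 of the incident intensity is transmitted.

First polarizer halves the unpolarized light: factor 1/2.
Each further stage multiplies by cos²(16°) = 0.924.
After N polarizers: T = 0.5·0.924^(N−1). Require T < 0.23 ⇒ N−1 > ln(0.23/0.5)/ln(0.924) = 9.83, so N−1 ≥ 10 and N = 11.
Check: N=11 gives T = 0.2269 < 0.23; N=10 gives T = 0.2455.

N = 11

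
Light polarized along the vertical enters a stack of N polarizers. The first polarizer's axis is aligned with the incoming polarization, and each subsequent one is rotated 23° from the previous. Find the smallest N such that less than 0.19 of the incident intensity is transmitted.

First polarizer is aligned with the polarization: full transmission.
Each further stage multiplies by cos²(23°) = 0.8473.
After N polarizers: T = 0.8473^(N−1). Require T < 0.19 ⇒ N−1 > ln(0.19)/ln(0.8473) = 10.02, so N−1 ≥ 11 and N = 12.
Check: N=12 gives T = 0.1616 < 0.19; N=11 gives T = 0.1908.

N = 12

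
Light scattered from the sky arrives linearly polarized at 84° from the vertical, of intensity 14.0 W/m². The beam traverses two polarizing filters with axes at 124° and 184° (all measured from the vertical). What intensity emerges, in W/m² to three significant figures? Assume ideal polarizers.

I ≈ 2.05 W/m²

I₁ = 14.0 W/m² · cos²(40°) = 8.216 W/m².
I₂ = I₁ · cos²(60°) = 8.216 · 0.25 = 2.054 W/m².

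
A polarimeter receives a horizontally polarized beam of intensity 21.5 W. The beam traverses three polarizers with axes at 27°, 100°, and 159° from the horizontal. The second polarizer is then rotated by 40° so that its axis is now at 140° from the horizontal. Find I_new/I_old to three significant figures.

Before rotation:
By Malus's law, I₁ = I₀ cos²(27° − 0°) = I₀ cos²(27°) = 0.7939 I₀.
I₂ = I₁ cos²(100° − 27°) = 0.7939 I₀ · cos²(73°) = 0.06786 I₀.
I₃ = I₂ cos²(159° − 100°) = 0.06786 I₀ · cos²(59°) = 0.018 I₀.
After rotation:
I₁ = I₀ cos²(27° − 0°) = I₀ cos²(27°) = 0.7939 I₀.
Angle between axes 1 and 2: 67°. I₂ = 0.7939 I₀ · cos²(67°) = 0.1212 I₀.
I₃ = I₂ cos²(159° − 140°) = 0.1212 I₀ · cos²(19°) = 0.1084 I₀.
Ratio = 0.1084 / 0.018 = 6.019.

I_new/I_old ≈ 6.02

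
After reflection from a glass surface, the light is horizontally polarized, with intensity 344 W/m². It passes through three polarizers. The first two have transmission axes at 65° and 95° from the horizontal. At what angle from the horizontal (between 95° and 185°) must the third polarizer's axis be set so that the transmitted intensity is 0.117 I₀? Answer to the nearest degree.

By Malus's law, I₁ = I₀ cos²(65° − 0°) = I₀ cos²(65°) = 0.1786 I₀.
I₂ = I₁ cos²(95° − 65°) = 0.1786 I₀ · cos²(30°) = 0.134 I₀.
Need I₃/I₀ = 0.117, so cos²(θ − 95°) = 0.117 / 0.134 = 0.8734.
θ − 95° = arccos(√0.8734) = 20.8°, giving θ ≈ 95 + 20.8 = 115.8°.

θ ≈ 116°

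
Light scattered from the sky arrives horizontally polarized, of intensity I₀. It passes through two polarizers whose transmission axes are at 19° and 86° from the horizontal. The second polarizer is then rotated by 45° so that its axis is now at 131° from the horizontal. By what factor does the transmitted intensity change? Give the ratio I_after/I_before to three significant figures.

I_new/I_old ≈ 0.919

Before rotation:
I₁ = I₀ cos²(19° − 0°) = I₀ cos²(19°) = 0.894 I₀.
I₂ = I₁ cos²(86° − 19°) = 0.894 I₀ · cos²(67°) = 0.1365 I₀.
After rotation:
I₁ = I₀ cos²(19° − 0°) = I₀ cos²(19°) = 0.894 I₀.
Angle between axes 1 and 2: 68°. I₂ = 0.894 I₀ · cos²(68°) = 0.1255 I₀.
Ratio = 0.1255 / 0.1365 = 0.9192.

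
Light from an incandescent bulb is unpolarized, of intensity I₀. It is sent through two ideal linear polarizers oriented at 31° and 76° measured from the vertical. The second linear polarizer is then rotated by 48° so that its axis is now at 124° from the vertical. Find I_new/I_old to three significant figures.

I_new/I_old ≈ 0.00548

Before rotation:
Unpolarized light through the first polarizer → I₁ = ½ I₀, now polarized at 31°.
I₂ = I₁ cos²(76° − 31°) = 0.5 I₀ · cos²(45°) = 0.25 I₀.
After rotation:
Unpolarized light through the first polarizer → I₁ = ½ I₀, now polarized at 31°.
Angle between axes 1 and 2: 87°. I₂ = 0.5 I₀ · cos²(87°) = 0.00137 I₀.
Ratio = 0.00137 / 0.25 = 0.005478.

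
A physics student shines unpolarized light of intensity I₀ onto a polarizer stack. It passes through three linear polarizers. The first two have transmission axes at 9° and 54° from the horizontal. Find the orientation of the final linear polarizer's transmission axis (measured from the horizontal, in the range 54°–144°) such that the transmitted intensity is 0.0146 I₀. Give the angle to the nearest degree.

θ ≈ 130°

Unpolarized light through the first polarizer → I₁ = ½ I₀, now polarized at 9°.
I₂ = I₁ cos²(54° − 9°) = 0.5 I₀ · cos²(45°) = 0.25 I₀.
Need I₃/I₀ = 0.0146, so cos²(θ − 54°) = 0.0146 / 0.25 = 0.0584.
θ − 54° = arccos(√0.0584) = 76.0°, giving θ ≈ 54 + 76.0 = 130.0°.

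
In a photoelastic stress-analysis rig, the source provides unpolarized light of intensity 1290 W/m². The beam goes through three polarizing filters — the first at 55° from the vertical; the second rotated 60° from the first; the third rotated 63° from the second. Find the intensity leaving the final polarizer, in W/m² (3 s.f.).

I ≈ 33.2 W/m²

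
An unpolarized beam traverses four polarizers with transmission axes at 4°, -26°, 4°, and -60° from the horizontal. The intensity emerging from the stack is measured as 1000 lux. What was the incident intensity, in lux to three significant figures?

Unpolarized light through the first polarizer → I₁ = ½ I₀, now polarized at 4°.
I₂ = I₁ cos²(-26° − 4°) = 0.5 I₀ · cos²(30°) = 0.375 I₀.
I₃ = I₂ cos²(4° + 26°) = 0.375 I₀ · cos²(30°) = 0.2813 I₀.
I₄ = I₃ cos²(-60° − 4°) = 0.2813 I₀ · cos²(64°) = 0.05405 I₀.
So 1000 lux = 0.05405 I₀, giving I₀ = 1000/0.05405 = 1.85e+04 lux.

I₀ ≈ 1.85e4 lux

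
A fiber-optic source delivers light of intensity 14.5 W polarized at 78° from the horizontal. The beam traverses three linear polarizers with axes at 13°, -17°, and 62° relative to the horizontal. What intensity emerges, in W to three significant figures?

I ≈ 0.0707 W

I₁ = 14.5 W · cos²(65°) = 2.59 W.
I₂ = I₁ · cos²(30°) = 2.59 · 0.75 = 1.942 W.
I₃ = I₂ · cos²(79°) = 1.942 · 0.03641 = 0.07072 W.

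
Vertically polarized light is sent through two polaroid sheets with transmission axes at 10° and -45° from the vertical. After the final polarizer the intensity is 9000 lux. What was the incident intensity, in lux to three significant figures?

I₁ = I₀ cos²(10° − 0°) = I₀ cos²(10°) = 0.9698 I₀.
I₂ = I₁ cos²(-45° − 10°) = 0.9698 I₀ · cos²(55°) = 0.3191 I₀.
So 9000 lux = 0.3191 I₀, giving I₀ = 9000/0.3191 = 2.821e+04 lux.

I₀ ≈ 2.82e4 lux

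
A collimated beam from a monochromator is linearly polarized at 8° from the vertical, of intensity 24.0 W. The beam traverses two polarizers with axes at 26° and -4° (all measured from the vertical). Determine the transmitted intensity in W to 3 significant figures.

I ≈ 16.3 W

I₁ = 24.0 W · cos²(18°) = 21.71 W.
I₂ = I₁ · cos²(30°) = 21.71 · 0.75 = 16.28 W.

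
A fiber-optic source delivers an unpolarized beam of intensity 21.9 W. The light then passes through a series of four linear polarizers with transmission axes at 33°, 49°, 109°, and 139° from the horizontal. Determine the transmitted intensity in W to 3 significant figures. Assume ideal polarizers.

Unpolarized light through the first polarizer → I₁ = 21.9 W/2 = 10.95 W, polarized at 33°.
I₂ = I₁ · cos²(16°) = 10.95 · 0.924 = 10.12 W.
I₃ = I₂ · cos²(60°) = 10.12 · 0.25 = 2.53 W.
I₄ = I₃ · cos²(30°) = 2.53 · 0.75 = 1.897 W.

I ≈ 1.90 W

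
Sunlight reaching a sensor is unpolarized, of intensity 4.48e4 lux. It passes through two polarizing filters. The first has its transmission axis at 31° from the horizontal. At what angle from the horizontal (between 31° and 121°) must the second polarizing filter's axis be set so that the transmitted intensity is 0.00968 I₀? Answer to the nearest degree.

θ ≈ 113°

Unpolarized light through the first polarizer → I₁ = ½ I₀, now polarized at 31°.
Need I₂/I₀ = 0.00968, so cos²(θ − 31°) = 0.00968 / 0.5 = 0.01936.
θ − 31° = arccos(√0.01936) = 82.0°, giving θ ≈ 31 + 82.0 = 113.0°.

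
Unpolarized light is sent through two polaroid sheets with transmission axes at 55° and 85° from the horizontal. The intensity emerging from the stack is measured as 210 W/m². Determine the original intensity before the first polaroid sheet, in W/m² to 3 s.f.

Unpolarized light through the first polarizer → I₁ = ½ I₀, now polarized at 55°.
I₂ = I₁ cos²(85° − 55°) = 0.5 I₀ · cos²(30°) = 0.375 I₀.
So 210 W/m² = 0.375 I₀, giving I₀ = 210/0.375 = 560 W/m².

I₀ ≈ 560 W/m²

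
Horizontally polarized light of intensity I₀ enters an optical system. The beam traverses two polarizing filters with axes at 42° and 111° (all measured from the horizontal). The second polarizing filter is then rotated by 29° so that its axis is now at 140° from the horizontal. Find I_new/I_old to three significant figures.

Before rotation:
I₁ = I₀ cos²(42° − 0°) = I₀ cos²(42°) = 0.5523 I₀.
I₂ = I₁ cos²(111° − 42°) = 0.5523 I₀ · cos²(69°) = 0.07093 I₀.
After rotation:
I₁ = I₀ cos²(42° − 0°) = I₀ cos²(42°) = 0.5523 I₀.
Angle between axes 1 and 2: 82°. I₂ = 0.5523 I₀ · cos²(82°) = 0.0107 I₀.
Ratio = 0.0107 / 0.07093 = 0.1508.

I_new/I_old ≈ 0.151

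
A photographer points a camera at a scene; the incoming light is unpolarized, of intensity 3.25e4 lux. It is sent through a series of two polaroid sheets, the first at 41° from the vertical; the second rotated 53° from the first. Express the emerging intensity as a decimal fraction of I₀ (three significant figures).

I/I₀ ≈ 0.181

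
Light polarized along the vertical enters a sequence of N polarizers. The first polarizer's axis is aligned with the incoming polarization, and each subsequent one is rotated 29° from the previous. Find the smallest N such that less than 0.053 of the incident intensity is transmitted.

First polarizer is aligned with the polarization: full transmission.
Each further stage multiplies by cos²(29°) = 0.765.
After N polarizers: T = 0.765^(N−1). Require T < 0.053 ⇒ N−1 > ln(0.053)/ln(0.765) = 10.96, so N−1 ≥ 11 and N = 12.
Check: N=12 gives T = 0.05248 < 0.053; N=11 gives T = 0.06861.

N = 12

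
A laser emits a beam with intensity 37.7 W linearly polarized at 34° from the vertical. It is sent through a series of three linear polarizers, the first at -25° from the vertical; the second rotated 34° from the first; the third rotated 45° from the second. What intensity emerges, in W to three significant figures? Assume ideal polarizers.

By Malus's law, I₁ = 37.7 W · cos²(59°) = 10 W.
I₂ = I₁ · cos²(34°) = 10 · 0.6873 = 6.873 W.
I₃ = I₂ · cos²(45°) = 6.873 · 0.5 = 3.437 W.

I ≈ 3.44 W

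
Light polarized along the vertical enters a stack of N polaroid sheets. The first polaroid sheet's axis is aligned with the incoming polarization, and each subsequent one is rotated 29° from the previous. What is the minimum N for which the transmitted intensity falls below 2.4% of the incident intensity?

N = 15

First polarizer is aligned with the polarization: full transmission.
Each further stage multiplies by cos²(29°) = 0.765.
After N polarizers: T = 0.765^(N−1). Require T < 0.024 ⇒ N−1 > ln(0.024)/ln(0.765) = 13.92, so N−1 ≥ 14 and N = 15.
Check: N=15 gives T = 0.02349 < 0.024; N=14 gives T = 0.03071.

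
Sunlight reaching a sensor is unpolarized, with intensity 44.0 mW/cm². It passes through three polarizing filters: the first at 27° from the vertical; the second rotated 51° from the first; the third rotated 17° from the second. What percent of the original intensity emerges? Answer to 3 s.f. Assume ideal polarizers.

≈ 18.1%

Unpolarized light through the first polarizer → I₁ = 44.0 mW/cm²/2 = 22 mW/cm², polarized at 27°.
I₂ = I₁ · cos²(51°) = 22 · 0.396 = 8.713 mW/cm².
I₃ = I₂ · cos²(17°) = 8.713 · 0.9145 = 7.968 mW/cm².
That is 18.11% of the incident intensity.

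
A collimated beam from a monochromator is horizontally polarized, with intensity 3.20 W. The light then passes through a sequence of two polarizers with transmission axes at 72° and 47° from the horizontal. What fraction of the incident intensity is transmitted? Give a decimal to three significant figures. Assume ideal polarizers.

By Malus's law, I₁ = 3.20 W · cos²(72°) = 0.3056 W.
I₂ = I₁ · cos²(25°) = 0.3056 · 0.8214 = 0.251 W.
Transmitted fraction = 0.07844.

I/I₀ ≈ 0.0784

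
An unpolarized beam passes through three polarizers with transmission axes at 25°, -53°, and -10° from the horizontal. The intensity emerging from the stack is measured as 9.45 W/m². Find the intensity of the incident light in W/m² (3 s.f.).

Unpolarized light through the first polarizer → I₁ = ½ I₀, now polarized at 25°.
I₂ = I₁ cos²(-53° − 25°) = 0.5 I₀ · cos²(78°) = 0.02161 I₀.
I₃ = I₂ cos²(-10° + 53°) = 0.02161 I₀ · cos²(43°) = 0.01156 I₀.
So 9.45 W/m² = 0.01156 I₀, giving I₀ = 9.45/0.01156 = 817.4 W/m².

I₀ ≈ 817 W/m²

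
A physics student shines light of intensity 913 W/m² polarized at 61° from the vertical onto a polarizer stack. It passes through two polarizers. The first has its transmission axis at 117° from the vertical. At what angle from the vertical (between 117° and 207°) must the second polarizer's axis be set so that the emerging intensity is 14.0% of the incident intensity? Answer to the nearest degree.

θ ≈ 165°

I₁ = I₀ cos²(117° − 61°) = I₀ cos²(56°) = 0.3127 I₀.
Need I₂/I₀ = 0.14, so cos²(θ − 117°) = 0.14 / 0.3127 = 0.4477.
θ − 117° = arccos(√0.4477) = 48.0°, giving θ ≈ 117 + 48.0 = 165.0°.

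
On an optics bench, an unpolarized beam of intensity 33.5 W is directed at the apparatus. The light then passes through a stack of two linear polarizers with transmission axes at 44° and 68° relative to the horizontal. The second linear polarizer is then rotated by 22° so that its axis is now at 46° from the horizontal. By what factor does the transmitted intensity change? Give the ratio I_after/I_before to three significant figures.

I_new/I_old ≈ 1.20

Before rotation:
Unpolarized light through the first polarizer → I₁ = ½ I₀, now polarized at 44°.
I₂ = I₁ cos²(68° − 44°) = 0.5 I₀ · cos²(24°) = 0.4173 I₀.
After rotation:
Unpolarized light through the first polarizer → I₁ = ½ I₀, now polarized at 44°.
I₂ = I₁ cos²(46° − 44°) = 0.5 I₀ · cos²(2°) = 0.4994 I₀.
Ratio = 0.4994 / 0.4173 = 1.197.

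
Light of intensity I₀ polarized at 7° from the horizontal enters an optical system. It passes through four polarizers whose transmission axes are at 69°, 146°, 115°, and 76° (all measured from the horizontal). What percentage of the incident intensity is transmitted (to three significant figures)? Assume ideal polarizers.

≈ 0.495%

I₁ = I₀ cos²(69° − 7°) = I₀ cos²(62°) = 0.2204 I₀.
I₂ = I₁ cos²(146° − 69°) = 0.2204 I₀ · cos²(77°) = 0.01115 I₀.
I₃ = I₂ cos²(115° − 146°) = 0.01115 I₀ · cos²(31°) = 0.008195 I₀.
I₄ = I₃ cos²(76° − 115°) = 0.008195 I₀ · cos²(39°) = 0.004949 I₀.
That is 0.4949% of the incident intensity.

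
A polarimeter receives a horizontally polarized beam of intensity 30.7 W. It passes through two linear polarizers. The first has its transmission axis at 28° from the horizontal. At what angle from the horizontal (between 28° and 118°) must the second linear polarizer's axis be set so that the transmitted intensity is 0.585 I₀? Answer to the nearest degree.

By Malus's law, I₁ = I₀ cos²(28° − 0°) = I₀ cos²(28°) = 0.7796 I₀.
Need I₂/I₀ = 0.585, so cos²(θ − 28°) = 0.585 / 0.7796 = 0.7504.
θ − 28° = arccos(√0.7504) = 30.0°, giving θ ≈ 28 + 30.0 = 58.0°.

θ ≈ 58°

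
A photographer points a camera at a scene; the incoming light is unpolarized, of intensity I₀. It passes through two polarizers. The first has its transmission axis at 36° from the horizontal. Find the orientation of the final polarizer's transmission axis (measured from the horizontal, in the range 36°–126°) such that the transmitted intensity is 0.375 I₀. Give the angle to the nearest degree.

Unpolarized light through the first polarizer → I₁ = ½ I₀, now polarized at 36°.
Need I₂/I₀ = 0.375, so cos²(θ − 36°) = 0.375 / 0.5 = 0.75.
θ − 36° = arccos(√0.75) = 30.0°, giving θ ≈ 36 + 30.0 = 66.0°.

θ ≈ 66°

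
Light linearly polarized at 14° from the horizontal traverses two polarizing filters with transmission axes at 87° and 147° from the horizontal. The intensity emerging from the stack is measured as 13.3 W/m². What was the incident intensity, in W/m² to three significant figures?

I₀ ≈ 622 W/m²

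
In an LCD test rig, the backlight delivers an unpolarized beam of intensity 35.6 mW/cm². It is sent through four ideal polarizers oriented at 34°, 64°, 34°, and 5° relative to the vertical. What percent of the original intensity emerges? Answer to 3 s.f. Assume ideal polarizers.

≈ 21.5%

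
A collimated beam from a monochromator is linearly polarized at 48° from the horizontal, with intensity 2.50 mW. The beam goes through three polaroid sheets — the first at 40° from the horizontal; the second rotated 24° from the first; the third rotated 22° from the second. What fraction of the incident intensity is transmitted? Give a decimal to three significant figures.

I/I₀ ≈ 0.704

I₁ = 2.50 mW · cos²(8°) = 2.452 mW.
I₂ = I₁ · cos²(24°) = 2.452 · 0.8346 = 2.046 mW.
I₃ = I₂ · cos²(22°) = 2.046 · 0.8597 = 1.759 mW.
Transmitted fraction = 0.7036.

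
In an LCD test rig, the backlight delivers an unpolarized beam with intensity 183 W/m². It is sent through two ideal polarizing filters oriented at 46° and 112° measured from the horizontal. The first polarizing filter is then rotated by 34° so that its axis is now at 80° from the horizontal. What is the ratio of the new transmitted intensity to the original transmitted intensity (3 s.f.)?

I_new/I_old ≈ 4.35

Before rotation:
Unpolarized light through the first polarizer → I₁ = ½ I₀, now polarized at 46°.
I₂ = I₁ cos²(112° − 46°) = 0.5 I₀ · cos²(66°) = 0.08272 I₀.
After rotation:
Unpolarized light through the first polarizer → I₁ = ½ I₀, now polarized at 80°.
I₂ = I₁ cos²(112° − 80°) = 0.5 I₀ · cos²(32°) = 0.3596 I₀.
Ratio = 0.3596 / 0.08272 = 4.347.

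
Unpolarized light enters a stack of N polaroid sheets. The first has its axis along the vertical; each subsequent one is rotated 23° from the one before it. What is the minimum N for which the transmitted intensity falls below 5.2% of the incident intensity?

N = 15

First polarizer halves the unpolarized light: factor 1/2.
Each further stage multiplies by cos²(23°) = 0.8473.
After N polarizers: T = 0.5·0.8473^(N−1). Require T < 0.052 ⇒ N−1 > ln(0.052/0.5)/ln(0.8473) = 13.66, so N−1 ≥ 14 and N = 15.
Check: N=15 gives T = 0.04917 < 0.052; N=14 gives T = 0.05803.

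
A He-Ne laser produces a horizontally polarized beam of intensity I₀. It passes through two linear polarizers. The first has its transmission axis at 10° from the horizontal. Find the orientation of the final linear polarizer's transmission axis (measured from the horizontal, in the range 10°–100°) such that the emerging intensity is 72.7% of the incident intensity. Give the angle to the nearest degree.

θ ≈ 40°

By Malus's law, I₁ = I₀ cos²(10° − 0°) = I₀ cos²(10°) = 0.9698 I₀.
Need I₂/I₀ = 0.727, so cos²(θ − 10°) = 0.727 / 0.9698 = 0.7496.
θ − 10° = arccos(√0.7496) = 30.0°, giving θ ≈ 10 + 30.0 = 40.0°.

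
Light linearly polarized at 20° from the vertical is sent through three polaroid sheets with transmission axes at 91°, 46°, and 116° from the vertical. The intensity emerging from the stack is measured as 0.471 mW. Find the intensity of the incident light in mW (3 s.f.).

I₀ ≈ 76.0 mW

I₁ = I₀ cos²(91° − 20°) = I₀ cos²(71°) = 0.106 I₀.
I₂ = I₁ cos²(46° − 91°) = 0.106 I₀ · cos²(45°) = 0.053 I₀.
I₃ = I₂ cos²(116° − 46°) = 0.053 I₀ · cos²(70°) = 0.0062 I₀.
So 0.471 mW = 0.0062 I₀, giving I₀ = 0.471/0.0062 = 75.97 mW.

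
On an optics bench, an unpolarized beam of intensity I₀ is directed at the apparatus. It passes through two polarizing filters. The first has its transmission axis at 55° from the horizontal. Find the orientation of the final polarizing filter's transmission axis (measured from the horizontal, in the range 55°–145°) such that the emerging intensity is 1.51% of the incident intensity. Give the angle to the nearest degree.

Unpolarized light through the first polarizer → I₁ = ½ I₀, now polarized at 55°.
Need I₂/I₀ = 0.0151, so cos²(θ − 55°) = 0.0151 / 0.5 = 0.0302.
θ − 55° = arccos(√0.0302) = 80.0°, giving θ ≈ 55 + 80.0 = 135.0°.

θ ≈ 135°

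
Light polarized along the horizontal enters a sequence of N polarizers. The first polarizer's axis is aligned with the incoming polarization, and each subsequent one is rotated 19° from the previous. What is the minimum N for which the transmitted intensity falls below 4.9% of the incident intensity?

First polarizer is aligned with the polarization: full transmission.
Each further stage multiplies by cos²(19°) = 0.894.
After N polarizers: T = 0.894^(N−1). Require T < 0.049 ⇒ N−1 > ln(0.049)/ln(0.894) = 26.92, so N−1 ≥ 27 and N = 28.
Check: N=28 gives T = 0.04855 < 0.049; N=27 gives T = 0.05431.

N = 28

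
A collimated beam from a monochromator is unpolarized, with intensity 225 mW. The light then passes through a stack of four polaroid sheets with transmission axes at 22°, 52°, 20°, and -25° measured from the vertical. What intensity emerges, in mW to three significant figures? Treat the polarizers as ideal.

I ≈ 30.3 mW

Unpolarized light through the first polarizer → I₁ = 225 mW/2 = 112.5 mW, polarized at 22°.
I₂ = I₁ · cos²(30°) = 112.5 · 0.75 = 84.38 mW.
I₃ = I₂ · cos²(32°) = 84.38 · 0.7192 = 60.68 mW.
I₄ = I₃ · cos²(45°) = 60.68 · 0.5 = 30.34 mW.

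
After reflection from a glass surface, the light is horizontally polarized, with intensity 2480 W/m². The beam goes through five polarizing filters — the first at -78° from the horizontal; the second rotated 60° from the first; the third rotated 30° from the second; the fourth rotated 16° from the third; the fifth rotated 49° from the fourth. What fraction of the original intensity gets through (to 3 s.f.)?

I/I₀ ≈ 0.00322

I₁ = 2480 W/m² · cos²(78°) = 107.2 W/m².
I₂ = I₁ · cos²(60°) = 107.2 · 0.25 = 26.8 W/m².
I₃ = I₂ · cos²(30°) = 26.8 · 0.75 = 20.1 W/m².
I₄ = I₃ · cos²(16°) = 20.1 · 0.924 = 18.57 W/m².
I₅ = I₄ · cos²(49°) = 18.57 · 0.4304 = 7.994 W/m².
Transmitted fraction = 0.003224.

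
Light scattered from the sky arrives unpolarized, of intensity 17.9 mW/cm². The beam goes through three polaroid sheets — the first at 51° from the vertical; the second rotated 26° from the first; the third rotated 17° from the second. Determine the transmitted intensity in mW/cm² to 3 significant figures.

I ≈ 6.61 mW/cm²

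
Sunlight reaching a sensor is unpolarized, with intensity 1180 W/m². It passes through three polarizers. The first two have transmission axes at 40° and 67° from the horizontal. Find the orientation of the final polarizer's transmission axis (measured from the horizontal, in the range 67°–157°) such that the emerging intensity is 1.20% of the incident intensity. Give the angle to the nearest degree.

θ ≈ 147°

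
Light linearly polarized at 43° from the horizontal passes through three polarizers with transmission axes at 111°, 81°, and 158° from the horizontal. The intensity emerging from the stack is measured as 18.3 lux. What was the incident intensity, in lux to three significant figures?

By Malus's law, I₁ = I₀ cos²(111° − 43°) = I₀ cos²(68°) = 0.1403 I₀.
I₂ = I₁ cos²(81° − 111°) = 0.1403 I₀ · cos²(30°) = 0.1052 I₀.
I₃ = I₂ cos²(158° − 81°) = 0.1052 I₀ · cos²(77°) = 0.005326 I₀.
So 18.3 lux = 0.005326 I₀, giving I₀ = 18.3/0.005326 = 3436 lux.

I₀ ≈ 3440 lux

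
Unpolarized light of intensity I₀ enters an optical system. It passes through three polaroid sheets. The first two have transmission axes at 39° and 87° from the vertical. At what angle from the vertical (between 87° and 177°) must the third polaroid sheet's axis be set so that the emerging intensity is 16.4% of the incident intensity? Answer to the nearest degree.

Unpolarized light through the first polarizer → I₁ = ½ I₀, now polarized at 39°.
I₂ = I₁ cos²(87° − 39°) = 0.5 I₀ · cos²(48°) = 0.2239 I₀.
Need I₃/I₀ = 0.164, so cos²(θ − 87°) = 0.164 / 0.2239 = 0.7326.
θ − 87° = arccos(√0.7326) = 31.1°, giving θ ≈ 87 + 31.1 = 118.1°.

θ ≈ 118°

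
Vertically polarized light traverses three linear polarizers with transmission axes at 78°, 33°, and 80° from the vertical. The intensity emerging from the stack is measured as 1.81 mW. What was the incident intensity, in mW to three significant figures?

I₀ ≈ 180 mW

I₁ = I₀ cos²(78° − 0°) = I₀ cos²(78°) = 0.04323 I₀.
I₂ = I₁ cos²(33° − 78°) = 0.04323 I₀ · cos²(45°) = 0.02161 I₀.
I₃ = I₂ cos²(80° − 33°) = 0.02161 I₀ · cos²(47°) = 0.01005 I₀.
So 1.81 mW = 0.01005 I₀, giving I₀ = 1.81/0.01005 = 180 mW.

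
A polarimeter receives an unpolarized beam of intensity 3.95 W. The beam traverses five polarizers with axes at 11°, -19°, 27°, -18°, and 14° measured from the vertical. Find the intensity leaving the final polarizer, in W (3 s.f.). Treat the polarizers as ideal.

Unpolarized light through the first polarizer → I₁ = 3.95 W/2 = 1.975 W, polarized at 11°.
I₂ = I₁ · cos²(30°) = 1.975 · 0.75 = 1.481 W.
I₃ = I₂ · cos²(46°) = 1.481 · 0.4826 = 0.7148 W.
I₄ = I₃ · cos²(45°) = 0.7148 · 0.5 = 0.3574 W.
I₅ = I₄ · cos²(32°) = 0.3574 · 0.7192 = 0.257 W.

I ≈ 0.257 W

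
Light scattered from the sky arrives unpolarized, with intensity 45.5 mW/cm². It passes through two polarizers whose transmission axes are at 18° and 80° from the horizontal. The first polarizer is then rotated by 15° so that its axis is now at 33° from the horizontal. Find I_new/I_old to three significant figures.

I_new/I_old ≈ 2.11

Before rotation:
Unpolarized light through the first polarizer → I₁ = ½ I₀, now polarized at 18°.
I₂ = I₁ cos²(80° − 18°) = 0.5 I₀ · cos²(62°) = 0.1102 I₀.
After rotation:
Unpolarized light through the first polarizer → I₁ = ½ I₀, now polarized at 33°.
I₂ = I₁ cos²(80° − 33°) = 0.5 I₀ · cos²(47°) = 0.2326 I₀.
Ratio = 0.2326 / 0.1102 = 2.11.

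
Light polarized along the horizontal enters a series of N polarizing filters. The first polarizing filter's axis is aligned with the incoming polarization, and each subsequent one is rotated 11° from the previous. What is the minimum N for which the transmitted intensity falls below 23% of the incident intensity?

N = 41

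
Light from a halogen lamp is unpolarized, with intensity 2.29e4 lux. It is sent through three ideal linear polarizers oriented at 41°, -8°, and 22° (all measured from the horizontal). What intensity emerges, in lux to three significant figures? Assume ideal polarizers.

Unpolarized light through the first polarizer → I₁ = 2.29e4 lux/2 = 1.145e+04 lux, polarized at 41°.
I₂ = I₁ · cos²(49°) = 1.145e+04 · 0.4304 = 4928 lux.
I₃ = I₂ · cos²(30°) = 4928 · 0.75 = 3696 lux.

I ≈ 3700 lux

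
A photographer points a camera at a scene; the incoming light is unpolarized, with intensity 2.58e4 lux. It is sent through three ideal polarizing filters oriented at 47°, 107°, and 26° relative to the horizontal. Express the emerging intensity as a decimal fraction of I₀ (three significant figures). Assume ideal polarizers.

Unpolarized light through the first polarizer → I₁ = 2.58e4 lux/2 = 1.29e+04 lux, polarized at 47°.
I₂ = I₁ · cos²(60°) = 1.29e+04 · 0.25 = 3225 lux.
I₃ = I₂ · cos²(81°) = 3225 · 0.02447 = 78.92 lux.
Transmitted fraction = 0.003059.

I/I₀ ≈ 0.00306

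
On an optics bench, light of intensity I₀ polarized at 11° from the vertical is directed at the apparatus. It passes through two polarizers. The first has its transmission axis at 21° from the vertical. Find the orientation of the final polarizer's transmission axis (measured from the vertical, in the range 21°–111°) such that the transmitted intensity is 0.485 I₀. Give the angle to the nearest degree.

I₁ = I₀ cos²(21° − 11°) = I₀ cos²(10°) = 0.9698 I₀.
Need I₂/I₀ = 0.485, so cos²(θ − 21°) = 0.485 / 0.9698 = 0.5001.
θ − 21° = arccos(√0.5001) = 45.0°, giving θ ≈ 21 + 45.0 = 66.0°.

θ ≈ 66°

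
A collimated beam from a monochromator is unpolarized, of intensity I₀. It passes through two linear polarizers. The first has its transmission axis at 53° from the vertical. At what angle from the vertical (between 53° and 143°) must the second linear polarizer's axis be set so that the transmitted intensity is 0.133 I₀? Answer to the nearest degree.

Unpolarized light through the first polarizer → I₁ = ½ I₀, now polarized at 53°.
Need I₂/I₀ = 0.133, so cos²(θ − 53°) = 0.133 / 0.5 = 0.266.
θ − 53° = arccos(√0.266) = 59.0°, giving θ ≈ 53 + 59.0 = 112.0°.

θ ≈ 112°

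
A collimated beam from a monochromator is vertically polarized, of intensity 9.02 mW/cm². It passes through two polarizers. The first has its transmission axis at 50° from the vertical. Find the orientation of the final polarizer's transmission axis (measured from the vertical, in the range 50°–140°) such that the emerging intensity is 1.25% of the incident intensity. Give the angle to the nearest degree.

θ ≈ 130°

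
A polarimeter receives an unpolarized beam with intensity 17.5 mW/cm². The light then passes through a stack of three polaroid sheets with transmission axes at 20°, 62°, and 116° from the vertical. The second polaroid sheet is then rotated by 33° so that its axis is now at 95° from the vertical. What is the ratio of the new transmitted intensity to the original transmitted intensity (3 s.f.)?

Before rotation:
Unpolarized light through the first polarizer → I₁ = ½ I₀, now polarized at 20°.
I₂ = I₁ cos²(62° − 20°) = 0.5 I₀ · cos²(42°) = 0.2761 I₀.
I₃ = I₂ cos²(116° − 62°) = 0.2761 I₀ · cos²(54°) = 0.0954 I₀.
After rotation:
Unpolarized light through the first polarizer → I₁ = ½ I₀, now polarized at 20°.
I₂ = I₁ cos²(95° − 20°) = 0.5 I₀ · cos²(75°) = 0.03349 I₀.
I₃ = I₂ cos²(116° − 95°) = 0.03349 I₀ · cos²(21°) = 0.02919 I₀.
Ratio = 0.02919 / 0.0954 = 0.306.

I_new/I_old ≈ 0.306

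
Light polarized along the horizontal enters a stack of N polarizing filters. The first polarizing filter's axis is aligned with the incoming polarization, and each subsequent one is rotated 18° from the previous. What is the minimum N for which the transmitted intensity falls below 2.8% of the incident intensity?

N = 37

First polarizer is aligned with the polarization: full transmission.
Each further stage multiplies by cos²(18°) = 0.9045.
After N polarizers: T = 0.9045^(N−1). Require T < 0.028 ⇒ N−1 > ln(0.028)/ln(0.9045) = 35.63, so N−1 ≥ 36 and N = 37.
Check: N=37 gives T = 0.02697 < 0.028; N=36 gives T = 0.02982.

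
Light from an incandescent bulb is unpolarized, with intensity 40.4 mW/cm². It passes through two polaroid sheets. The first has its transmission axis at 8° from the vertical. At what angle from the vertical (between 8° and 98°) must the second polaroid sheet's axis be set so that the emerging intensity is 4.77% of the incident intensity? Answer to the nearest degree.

θ ≈ 80°

Unpolarized light through the first polarizer → I₁ = ½ I₀, now polarized at 8°.
Need I₂/I₀ = 0.0477, so cos²(θ − 8°) = 0.0477 / 0.5 = 0.0954.
θ − 8° = arccos(√0.0954) = 72.0°, giving θ ≈ 8 + 72.0 = 80.0°.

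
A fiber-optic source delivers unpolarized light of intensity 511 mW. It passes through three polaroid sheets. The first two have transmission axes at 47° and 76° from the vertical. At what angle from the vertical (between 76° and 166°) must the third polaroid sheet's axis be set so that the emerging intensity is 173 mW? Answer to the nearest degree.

θ ≈ 96°

Unpolarized light through the first polarizer → I₁ = ½ I₀, now polarized at 47°.
I₂ = I₁ cos²(76° − 47°) = 0.5 I₀ · cos²(29°) = 0.3825 I₀.
Target fraction: 173 / 511 mW = 0.3386 of I₀.
Need I₃/I₀ = 0.3386, so cos²(θ − 76°) = 0.3386 / 0.3825 = 0.8851.
θ − 76° = arccos(√0.8851) = 19.8°, giving θ ≈ 76 + 19.8 = 95.8°.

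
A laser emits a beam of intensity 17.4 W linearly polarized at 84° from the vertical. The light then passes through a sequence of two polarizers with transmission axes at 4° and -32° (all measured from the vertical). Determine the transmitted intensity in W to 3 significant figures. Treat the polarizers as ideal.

I ≈ 0.343 W

I₁ = 17.4 W · cos²(80°) = 0.5247 W.
I₂ = I₁ · cos²(36°) = 0.5247 · 0.6545 = 0.3434 W.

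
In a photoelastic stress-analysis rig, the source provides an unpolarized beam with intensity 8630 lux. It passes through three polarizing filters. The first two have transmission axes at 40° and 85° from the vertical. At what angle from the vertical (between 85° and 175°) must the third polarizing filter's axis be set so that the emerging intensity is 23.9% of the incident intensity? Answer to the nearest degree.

Unpolarized light through the first polarizer → I₁ = ½ I₀, now polarized at 40°.
I₂ = I₁ cos²(85° − 40°) = 0.5 I₀ · cos²(45°) = 0.25 I₀.
Need I₃/I₀ = 0.239, so cos²(θ − 85°) = 0.239 / 0.25 = 0.956.
θ − 85° = arccos(√0.956) = 12.1°, giving θ ≈ 85 + 12.1 = 97.1°.

θ ≈ 97°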